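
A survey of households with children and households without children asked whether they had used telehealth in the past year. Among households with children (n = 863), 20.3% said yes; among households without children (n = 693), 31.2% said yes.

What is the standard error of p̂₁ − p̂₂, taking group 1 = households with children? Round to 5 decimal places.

Each SE is √(p̂(1−p̂)/n): √(0.2030·0.7970/863) = 0.01369 and √(0.3120·0.6880/693) = 0.01760.
SE(p̂₁ − p̂₂) = √(SE₁² + SE₂²) = √(0.0001874161 + 0.00030976) = 0.02230, since the two samples are independent.

0.02230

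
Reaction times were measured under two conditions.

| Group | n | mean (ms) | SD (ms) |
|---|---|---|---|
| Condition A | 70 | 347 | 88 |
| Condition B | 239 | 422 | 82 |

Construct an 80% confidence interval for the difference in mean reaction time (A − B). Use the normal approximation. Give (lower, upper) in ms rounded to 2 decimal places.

Standard errors of each mean: 88/√70 = 10.5180 and 82/√239 = 5.3041.
SE(x̄₁ − x̄₂) = √(10.5180² + 5.3041²) = 11.7797 for independent samples with unequal variances.
With z* = 1.282, the margin is 1.282 × 11.7797 = 15.1016.
x̄₁ − x̄₂ = 347 − 422 = -75.0000; the interval is -75.0000 ± 15.1016 = (-90.10, -59.90).

(-90.10, -59.90)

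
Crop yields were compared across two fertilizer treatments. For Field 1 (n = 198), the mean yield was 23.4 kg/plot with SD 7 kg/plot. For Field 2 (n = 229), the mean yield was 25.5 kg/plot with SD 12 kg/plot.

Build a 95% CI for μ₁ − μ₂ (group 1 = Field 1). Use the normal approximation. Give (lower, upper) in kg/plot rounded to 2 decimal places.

(-3.93, -0.27)

Standard errors of each mean: 7/√198 = 0.4975 and 12/√229 = 0.7930.
SE(x̄₁ − x̄₂) = √(0.4975² + 0.7930²) = 0.9361 for independent samples with unequal variances.
With z* = 1.960, the margin is 1.960 × 0.9361 = 1.8348.
x̄₁ − x̄₂ = 23.4 − 25.5 = -2.1000; the interval is -2.1000 ± 1.8348 = (-3.93, -0.27).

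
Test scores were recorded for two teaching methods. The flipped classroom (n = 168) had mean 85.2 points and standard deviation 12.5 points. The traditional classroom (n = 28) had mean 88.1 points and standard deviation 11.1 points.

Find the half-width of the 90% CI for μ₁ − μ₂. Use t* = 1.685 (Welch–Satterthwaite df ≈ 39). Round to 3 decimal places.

3.890

SE₁ = s₁/√n₁ = 12.5/√168 = 0.9644; SE₂ = 11.1/√28 = 2.0977.
Independent samples, unequal variances: SE_diff = √(SE₁² + SE₂²) = √(0.93006736 + 4.40034529) = 2.3088.
t* = 1.685, so margin of error = 1.685 × 2.3088 = 3.8903.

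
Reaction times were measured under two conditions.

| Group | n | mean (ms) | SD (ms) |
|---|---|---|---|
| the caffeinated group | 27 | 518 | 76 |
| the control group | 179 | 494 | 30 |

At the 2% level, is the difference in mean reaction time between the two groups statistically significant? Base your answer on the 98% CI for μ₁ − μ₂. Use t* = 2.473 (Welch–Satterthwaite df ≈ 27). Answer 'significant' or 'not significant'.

SE₁ = s₁/√n₁ = 76/√27 = 14.6262; SE₂ = 30/√179 = 2.2423.
Independent samples, unequal variances: SE_diff = √(SE₁² + SE₂²) = √(213.92572644 + 5.02790929) = 14.7971.
t* = 2.473, so margin of error = 2.473 × 14.7971 = 36.5932.
Difference in means = 518 − 494 = 24.0000.
24.0000 ± 36.5932 → (-12.5932, 60.5932).
The interval (-12.5932, 60.5932) contains 0, so the difference is not significant.

not significant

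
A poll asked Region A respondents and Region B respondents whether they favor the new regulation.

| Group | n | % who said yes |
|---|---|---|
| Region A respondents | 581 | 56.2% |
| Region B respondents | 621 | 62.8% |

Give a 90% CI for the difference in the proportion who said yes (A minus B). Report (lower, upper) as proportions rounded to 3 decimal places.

SE₁ = √(p̂₁(1−p̂₁)/n₁) = √(0.5620·0.4380/581) = 0.02058; SE₂ = √(0.6280·0.3720/621) = 0.01940.
Independent samples: SE of the difference = √(SE₁² + SE₂²) = √(0.0004235364 + 0.00037636) = 0.02828.
z* for 90% confidence is 1.645, so the margin of error is 1.645 × 0.02828 = 0.04652.
Point estimate p̂₁ − p̂₂ = 0.5620 − 0.6280 = -0.0660.
-0.0660 ± 0.04652 → (-0.113, -0.019).

(-0.113, -0.019)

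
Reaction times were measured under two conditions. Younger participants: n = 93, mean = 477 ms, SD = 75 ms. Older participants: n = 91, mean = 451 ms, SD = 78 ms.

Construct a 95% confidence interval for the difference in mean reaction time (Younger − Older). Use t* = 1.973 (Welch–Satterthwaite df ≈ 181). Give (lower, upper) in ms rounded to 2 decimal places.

(3.74, 48.26)

Standard errors of each mean: 75/√93 = 7.7771 and 78/√91 = 8.1766.
SE(x̄₁ − x̄₂) = √(7.7771² + 8.1766²) = 11.2845 for independent samples with unequal variances.
With t* = 1.973, the margin is 1.973 × 11.2845 = 22.2643.
x̄₁ − x̄₂ = 477 − 451 = 26.0000; the interval is 26.0000 ± 22.2643 = (3.74, 48.26).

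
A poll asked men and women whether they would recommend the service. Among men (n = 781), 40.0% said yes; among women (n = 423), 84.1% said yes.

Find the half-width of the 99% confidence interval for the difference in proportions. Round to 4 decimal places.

The two standard errors are √(0.4000×0.6000/781) = 0.01753 and √(0.8410×0.1590/423) = 0.01778.
Because the samples are independent, SE_diff = √(0.01753² + 0.01778²) = 0.02497.
Using z* = 2.576 for 99%, ME = 2.576 × 0.02497 = 0.06432.

0.0643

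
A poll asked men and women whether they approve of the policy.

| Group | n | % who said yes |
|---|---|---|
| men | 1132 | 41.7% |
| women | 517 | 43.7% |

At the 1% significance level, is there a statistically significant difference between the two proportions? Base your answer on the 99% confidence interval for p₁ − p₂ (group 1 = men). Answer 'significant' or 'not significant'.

not significant

SE₁ = √(p̂₁(1−p̂₁)/n₁) = √(0.4170·0.5830/1132) = 0.01465; SE₂ = √(0.4370·0.5630/517) = 0.02181.
Independent samples: SE of the difference = √(SE₁² + SE₂²) = √(0.0002146225 + 0.0004756761) = 0.02627.
z* for 99% confidence is 2.576, so the margin of error is 2.576 × 0.02627 = 0.06767.
Point estimate p̂₁ − p̂₂ = 0.4170 − 0.4370 = -0.0200.
-0.0200 ± 0.06767 → (-0.08767, 0.04767).
The interval (-0.08767, 0.04767) contains 0, so the difference is not significant.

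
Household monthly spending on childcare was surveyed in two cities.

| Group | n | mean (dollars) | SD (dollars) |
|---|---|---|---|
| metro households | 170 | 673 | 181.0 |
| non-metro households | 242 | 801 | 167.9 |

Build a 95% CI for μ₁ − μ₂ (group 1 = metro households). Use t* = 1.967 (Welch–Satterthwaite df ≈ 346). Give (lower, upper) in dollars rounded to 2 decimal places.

Standard errors of each mean: 181.0/√170 = 13.8821 and 167.9/√242 = 10.7930.
SE(x̄₁ − x̄₂) = √(13.8821² + 10.7930²) = 17.5841 for independent samples with unequal variances.
With t* = 1.967, the margin is 1.967 × 17.5841 = 34.5879.
x̄₁ − x̄₂ = 673 − 801 = -128.0000; the interval is -128.0000 ± 34.5879 = (-162.59, -93.41).

(-162.59, -93.41)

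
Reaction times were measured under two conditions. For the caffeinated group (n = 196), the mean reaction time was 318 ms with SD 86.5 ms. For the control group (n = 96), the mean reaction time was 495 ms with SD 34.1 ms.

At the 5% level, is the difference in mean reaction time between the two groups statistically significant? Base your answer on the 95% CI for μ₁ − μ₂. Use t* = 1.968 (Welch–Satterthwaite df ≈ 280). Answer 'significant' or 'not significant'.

significant

Per-group SEs: s₁/√n₁ = 86.5/√196 = 6.1786, s₂/√n₂ = 34.1/√96 = 3.4803.
Unpooled SE of the difference: √(38.17509796 + 12.11248809) = 7.0914.
Margin of error = t* · SE = 1.968 × 7.0914 = 13.9559.
x̄₁ − x̄₂ = 318 − 495 = -177.0000.
CI: -177.0000 ± 13.9559 = (-190.9559, -163.0441).
The interval (-190.9559, -163.0441) does not contain 0, so the difference is significant.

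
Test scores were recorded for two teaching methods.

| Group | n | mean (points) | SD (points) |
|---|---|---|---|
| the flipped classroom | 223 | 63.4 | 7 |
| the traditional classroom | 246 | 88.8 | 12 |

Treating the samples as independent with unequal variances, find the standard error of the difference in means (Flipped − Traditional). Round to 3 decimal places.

0.897

Per-group SEs: s₁/√n₁ = 7/√223 = 0.4688, s₂/√n₂ = 12/√246 = 0.7651.
Unpooled SE of the difference: √(0.21977344 + 0.58537801) = 0.8973.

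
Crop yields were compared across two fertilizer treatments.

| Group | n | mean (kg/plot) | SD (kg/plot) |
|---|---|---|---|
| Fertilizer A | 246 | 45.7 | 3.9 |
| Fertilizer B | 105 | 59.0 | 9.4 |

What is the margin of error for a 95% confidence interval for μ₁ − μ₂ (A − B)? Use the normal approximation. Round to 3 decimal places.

Standard errors of each mean: 3.9/√246 = 0.2487 and 9.4/√105 = 0.9173.
SE(x̄₁ − x̄₂) = √(0.2487² + 0.9173²) = 0.9504 for independent samples with unequal variances.
With z* = 1.960, the margin is 1.960 × 0.9504 = 1.8628.

1.863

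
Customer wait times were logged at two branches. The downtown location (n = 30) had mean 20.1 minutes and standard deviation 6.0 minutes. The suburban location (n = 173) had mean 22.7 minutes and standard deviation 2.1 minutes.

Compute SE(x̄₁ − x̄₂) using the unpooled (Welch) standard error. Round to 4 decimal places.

SE₁ = s₁/√n₁ = 6.0/√30 = 1.0954; SE₂ = 2.1/√173 = 0.1597.
Independent samples, unequal variances: SE_diff = √(SE₁² + SE₂²) = √(1.19990116 + 0.02550409) = 1.1070.

1.1070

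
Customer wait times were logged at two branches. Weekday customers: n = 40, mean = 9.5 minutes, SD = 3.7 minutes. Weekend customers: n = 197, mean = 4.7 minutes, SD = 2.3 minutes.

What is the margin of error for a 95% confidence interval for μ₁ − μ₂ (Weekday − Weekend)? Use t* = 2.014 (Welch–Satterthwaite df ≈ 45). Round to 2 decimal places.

Per-group SEs: s₁/√n₁ = 3.7/√40 = 0.5850, s₂/√n₂ = 2.3/√197 = 0.1639.
Unpooled SE of the difference: √(0.342225 + 0.02686321) = 0.6075.
Margin of error = t* · SE = 2.014 × 0.6075 = 1.2235.

1.22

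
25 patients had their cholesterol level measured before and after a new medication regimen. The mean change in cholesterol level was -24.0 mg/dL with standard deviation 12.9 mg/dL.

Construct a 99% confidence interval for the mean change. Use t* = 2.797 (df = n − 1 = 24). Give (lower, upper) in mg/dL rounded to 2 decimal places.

(-31.22, -16.78)

This is a matched-pairs design, so SE = s_d/√n = 12.9/√25 = 2.5800.
Margin = 2.797 × 2.5800 = 7.2163; the interval is -24.0 ± 7.2163 = (-31.22, -16.78).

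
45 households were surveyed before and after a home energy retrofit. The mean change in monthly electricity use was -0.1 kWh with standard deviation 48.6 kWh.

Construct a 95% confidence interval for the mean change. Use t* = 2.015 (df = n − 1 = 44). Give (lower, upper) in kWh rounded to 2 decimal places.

This is a matched-pairs design, so SE = s_d/√n = 48.6/√45 = 7.2449.
Margin = 2.015 × 7.2449 = 14.5985; the interval is -0.1 ± 14.5985 = (-14.70, 14.50).

(-14.70, 14.50)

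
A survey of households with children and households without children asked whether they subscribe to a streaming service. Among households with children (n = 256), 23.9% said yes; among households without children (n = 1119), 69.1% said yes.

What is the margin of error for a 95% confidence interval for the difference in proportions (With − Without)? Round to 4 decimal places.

SE₁ = √(p̂₁(1−p̂₁)/n₁) = √(0.2390·0.7610/256) = 0.02665; SE₂ = √(0.6910·0.3090/1119) = 0.01381.
Independent samples: SE of the difference = √(SE₁² + SE₂²) = √(0.0007102225 + 0.0001907161) = 0.03002.
z* for 95% confidence is 1.960, so the margin of error is 1.960 × 0.03002 = 0.05884.

0.0588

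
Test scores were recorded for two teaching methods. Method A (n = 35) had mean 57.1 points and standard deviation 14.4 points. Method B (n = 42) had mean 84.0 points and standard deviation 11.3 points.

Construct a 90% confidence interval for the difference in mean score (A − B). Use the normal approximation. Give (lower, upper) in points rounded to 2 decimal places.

(-31.83, -21.97)

SE₁ = s₁/√n₁ = 14.4/√35 = 2.4340; SE₂ = 11.3/√42 = 1.7436.
Independent samples, unequal variances: SE_diff = √(SE₁² + SE₂²) = √(5.924356 + 3.04014096) = 2.9941.
z* = 1.645, so margin of error = 1.645 × 2.9941 = 4.9253.
Difference in means = 57.1 − 84.0 = -26.9000.
-26.9000 ± 4.9253 → (-31.83, -21.97).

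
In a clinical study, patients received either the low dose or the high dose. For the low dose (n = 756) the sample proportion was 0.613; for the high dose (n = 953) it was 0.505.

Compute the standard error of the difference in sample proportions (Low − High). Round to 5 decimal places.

SE₁ = √(p̂₁(1−p̂₁)/n₁) = √(0.6130·0.3870/756) = 0.01771; SE₂ = √(0.5050·0.4950/953) = 0.01620.
Independent samples: SE of the difference = √(SE₁² + SE₂²) = √(0.0003136441 + 0.00026244) = 0.02400.

0.02400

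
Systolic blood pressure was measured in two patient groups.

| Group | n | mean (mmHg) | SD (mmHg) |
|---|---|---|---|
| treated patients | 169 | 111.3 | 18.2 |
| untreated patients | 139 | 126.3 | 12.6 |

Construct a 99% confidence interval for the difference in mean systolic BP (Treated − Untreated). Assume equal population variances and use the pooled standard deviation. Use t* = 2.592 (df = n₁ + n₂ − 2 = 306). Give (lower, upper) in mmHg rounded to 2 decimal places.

(-19.73, -10.27)

Pooled variance s_p² = [168·18.2² + 138·12.6²] / (169+139−2) = 253.4549, so s_p = 15.9203.
SE_diff = s_p·√(1/n₁ + 1/n₂) = 15.9203·√(1/169 + 1/139) = 1.8230.
t* = 2.592; margin = 2.592 × 1.8230 = 4.7252.
Difference = 111.3 − 126.3 = -15.0000.
-15.0000 ± 4.7252 → (-19.73, -10.27).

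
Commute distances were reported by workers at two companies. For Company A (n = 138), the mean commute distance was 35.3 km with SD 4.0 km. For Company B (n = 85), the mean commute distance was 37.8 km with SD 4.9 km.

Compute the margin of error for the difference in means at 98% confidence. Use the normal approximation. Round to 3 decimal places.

Standard errors of each mean: 4.0/√138 = 0.3405 and 4.9/√85 = 0.5315.
SE(x̄₁ − x̄₂) = √(0.3405² + 0.5315²) = 0.6312 for independent samples with unequal variances.
With z* = 2.326, the margin is 2.326 × 0.6312 = 1.4682.

1.468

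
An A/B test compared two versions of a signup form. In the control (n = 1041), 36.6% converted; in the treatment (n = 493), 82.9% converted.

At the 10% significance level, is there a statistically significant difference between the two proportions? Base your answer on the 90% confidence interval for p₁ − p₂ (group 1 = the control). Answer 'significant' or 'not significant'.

Each SE is √(p̂(1−p̂)/n): √(0.3660·0.6340/1041) = 0.01493 and √(0.8290·0.1710/493) = 0.01696.
SE(p̂₁ − p̂₂) = √(SE₁² + SE₂²) = √(0.0002229049 + 0.0002876416) = 0.02260, since the two samples are independent.
At 90% confidence z* = 1.645; margin = 1.645 × 0.02260 = 0.03718.
The difference is 0.3660 − 0.8290 = -0.4630, so the interval is -0.4630 ± 0.03718 = (-0.50018, -0.42582).
The interval (-0.50018, -0.42582) does not contain 0, so the difference is significant.

significant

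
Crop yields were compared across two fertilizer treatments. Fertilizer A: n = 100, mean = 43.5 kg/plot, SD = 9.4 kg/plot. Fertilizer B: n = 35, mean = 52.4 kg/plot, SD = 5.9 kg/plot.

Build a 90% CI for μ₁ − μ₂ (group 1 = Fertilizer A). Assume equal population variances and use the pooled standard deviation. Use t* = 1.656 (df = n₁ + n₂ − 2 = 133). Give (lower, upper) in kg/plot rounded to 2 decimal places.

s_p = √[((n₁−1)s₁² + (n₂−1)s₂²)/(n₁+n₂−2)] = √[(99·9.4² + 34·5.9²)/133] = 8.6412.
SE = 8.6412·√(1/100 + 1/35) = 1.6971.
With t* = 1.656, margin = 1.656 × 1.6971 = 2.8104.
x̄₁ − x̄₂ = 43.5 − 52.4 = -8.9000; interval -8.9000 ± 2.8104 = (-11.71, -6.09).

(-11.71, -6.09)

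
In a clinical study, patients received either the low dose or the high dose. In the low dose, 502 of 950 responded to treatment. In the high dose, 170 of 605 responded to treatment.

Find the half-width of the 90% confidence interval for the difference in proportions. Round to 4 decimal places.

p̂₁ = 502/950 = 0.5284 and p̂₂ = 170/605 = 0.2810.
SE₁ = √(p̂₁(1−p̂₁)/n₁) = √(0.5284·0.4716/950) = 0.01620; SE₂ = √(0.2810·0.7190/605) = 0.01827.
Independent samples: SE of the difference = √(SE₁² + SE₂²) = √(0.00026244 + 0.0003337929) = 0.02442.
z* for 90% confidence is 1.645, so the margin of error is 1.645 × 0.02442 = 0.04017.

0.0402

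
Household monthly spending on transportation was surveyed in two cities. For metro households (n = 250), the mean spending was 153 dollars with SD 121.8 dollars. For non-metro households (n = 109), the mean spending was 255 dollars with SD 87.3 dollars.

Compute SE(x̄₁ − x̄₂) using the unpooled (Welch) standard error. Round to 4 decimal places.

11.3693

SE₁ = s₁/√n₁ = 121.8/√250 = 7.7033; SE₂ = 87.3/√109 = 8.3618.
Independent samples, unequal variances: SE_diff = √(SE₁² + SE₂²) = √(59.34083089 + 69.91969924) = 11.3693.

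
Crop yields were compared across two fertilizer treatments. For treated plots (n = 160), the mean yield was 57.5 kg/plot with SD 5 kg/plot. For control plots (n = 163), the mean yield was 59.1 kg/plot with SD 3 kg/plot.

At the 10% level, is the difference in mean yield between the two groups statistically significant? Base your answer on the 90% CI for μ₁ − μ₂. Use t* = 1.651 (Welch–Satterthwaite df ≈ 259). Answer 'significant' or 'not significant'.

significant

SE₁ = s₁/√n₁ = 5/√160 = 0.3953; SE₂ = 3/√163 = 0.2350.
Independent samples, unequal variances: SE_diff = √(SE₁² + SE₂²) = √(0.15626209 + 0.055225) = 0.4599.
t* = 1.651, so margin of error = 1.651 × 0.4599 = 0.7593.
Difference in means = 57.5 − 59.1 = -1.6000.
-1.6000 ± 0.7593 → (-2.3593, -0.8407).
The interval (-2.3593, -0.8407) does not contain 0, so the difference is significant.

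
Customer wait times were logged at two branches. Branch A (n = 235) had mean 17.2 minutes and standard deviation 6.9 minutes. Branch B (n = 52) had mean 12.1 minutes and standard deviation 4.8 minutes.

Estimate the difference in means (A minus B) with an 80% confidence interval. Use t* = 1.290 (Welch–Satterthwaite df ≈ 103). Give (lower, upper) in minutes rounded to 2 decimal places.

(4.06, 6.14)

SE₁ = s₁/√n₁ = 6.9/√235 = 0.4501; SE₂ = 4.8/√52 = 0.6656.
Independent samples, unequal variances: SE_diff = √(SE₁² + SE₂²) = √(0.20259001 + 0.44302336) = 0.8035.
t* = 1.290, so margin of error = 1.290 × 0.8035 = 1.0365.
Difference in means = 17.2 − 12.1 = 5.1000.
5.1000 ± 1.0365 → (4.06, 6.14).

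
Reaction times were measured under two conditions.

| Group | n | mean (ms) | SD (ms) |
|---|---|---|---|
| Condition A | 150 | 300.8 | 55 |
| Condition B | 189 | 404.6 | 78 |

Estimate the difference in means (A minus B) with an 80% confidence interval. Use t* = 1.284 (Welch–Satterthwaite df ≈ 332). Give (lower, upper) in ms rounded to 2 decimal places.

SE₁ = s₁/√n₁ = 55/√150 = 4.4907; SE₂ = 78/√189 = 5.6737.
Independent samples, unequal variances: SE_diff = √(SE₁² + SE₂²) = √(20.16638649 + 32.19087169) = 7.2358.
t* = 1.284, so margin of error = 1.284 × 7.2358 = 9.2908.
Difference in means = 300.8 − 404.6 = -103.8000.
-103.8000 ± 9.2908 → (-113.09, -94.51).

(-113.09, -94.51)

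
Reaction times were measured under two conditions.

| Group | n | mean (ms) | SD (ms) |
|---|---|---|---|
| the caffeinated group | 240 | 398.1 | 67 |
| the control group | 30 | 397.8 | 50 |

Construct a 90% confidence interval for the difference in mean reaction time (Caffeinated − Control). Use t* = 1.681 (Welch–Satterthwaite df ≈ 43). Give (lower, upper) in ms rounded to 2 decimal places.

(-16.68, 17.28)

SE₁ = s₁/√n₁ = 67/√240 = 4.3248; SE₂ = 50/√30 = 9.1287.
Independent samples, unequal variances: SE_diff = √(SE₁² + SE₂²) = √(18.70389504 + 83.33316369) = 10.1013.
t* = 1.681, so margin of error = 1.681 × 10.1013 = 16.9803.
Difference in means = 398.1 − 397.8 = 0.3000.
0.3000 ± 16.9803 → (-16.68, 17.28).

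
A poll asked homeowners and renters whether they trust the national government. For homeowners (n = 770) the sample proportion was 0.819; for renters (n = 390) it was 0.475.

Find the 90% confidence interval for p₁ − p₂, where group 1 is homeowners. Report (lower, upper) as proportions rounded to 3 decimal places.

The two standard errors are √(0.8190×0.1810/770) = 0.01388 and √(0.4750×0.5250/390) = 0.02529.
Because the samples are independent, SE_diff = √(0.01388² + 0.02529²) = 0.02885.
Using z* = 1.645 for 90%, ME = 1.645 × 0.02885 = 0.04746.
p̂₁ − p̂₂ = 0.3440; interval 0.3440 ± 0.04746 gives (0.297, 0.391).

(0.297, 0.391)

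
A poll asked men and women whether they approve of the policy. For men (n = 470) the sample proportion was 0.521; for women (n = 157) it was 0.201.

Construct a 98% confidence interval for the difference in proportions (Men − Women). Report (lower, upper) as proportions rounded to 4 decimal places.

(0.2283, 0.4117)

The two standard errors are √(0.5210×0.4790/470) = 0.02304 and √(0.2010×0.7990/157) = 0.03198.
Because the samples are independent, SE_diff = √(0.02304² + 0.03198²) = 0.03942.
Using z* = 2.326 for 98%, ME = 2.326 × 0.03942 = 0.09169.
p̂₁ − p̂₂ = 0.3200; interval 0.3200 ± 0.09169 gives (0.2283, 0.4117).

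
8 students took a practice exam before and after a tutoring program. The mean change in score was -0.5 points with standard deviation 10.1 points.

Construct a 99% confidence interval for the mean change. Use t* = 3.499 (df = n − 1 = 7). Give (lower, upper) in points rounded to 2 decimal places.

This is a matched-pairs design, so SE = s_d/√n = 10.1/√8 = 3.5709.
Margin = 3.499 × 3.5709 = 12.4946; the interval is -0.5 ± 12.4946 = (-12.99, 11.99).

(-12.99, 11.99)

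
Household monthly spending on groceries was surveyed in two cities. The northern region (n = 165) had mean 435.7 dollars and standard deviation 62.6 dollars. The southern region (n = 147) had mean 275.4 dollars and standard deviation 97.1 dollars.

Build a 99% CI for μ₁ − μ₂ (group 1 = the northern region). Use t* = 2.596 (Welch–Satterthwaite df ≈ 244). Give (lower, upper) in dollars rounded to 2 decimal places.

(135.96, 184.64)

Standard errors of each mean: 62.6/√165 = 4.8734 and 97.1/√147 = 8.0087.
SE(x̄₁ − x̄₂) = √(4.8734² + 8.0087²) = 9.3749 for independent samples with unequal variances.
With t* = 2.596, the margin is 2.596 × 9.3749 = 24.3372.
x̄₁ − x̄₂ = 435.7 − 275.4 = 160.3000; the interval is 160.3000 ± 24.3372 = (135.96, 184.64).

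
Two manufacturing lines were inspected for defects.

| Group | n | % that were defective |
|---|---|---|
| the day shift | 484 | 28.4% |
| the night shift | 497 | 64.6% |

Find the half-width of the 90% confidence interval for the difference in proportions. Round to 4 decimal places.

SE₁ = √(p̂₁(1−p̂₁)/n₁) = √(0.2840·0.7160/484) = 0.02050; SE₂ = √(0.6460·0.3540/497) = 0.02145.
Independent samples: SE of the difference = √(SE₁² + SE₂²) = √(0.00042025 + 0.0004601025) = 0.02967.
z* for 90% confidence is 1.645, so the margin of error is 1.645 × 0.02967 = 0.04881.

0.0488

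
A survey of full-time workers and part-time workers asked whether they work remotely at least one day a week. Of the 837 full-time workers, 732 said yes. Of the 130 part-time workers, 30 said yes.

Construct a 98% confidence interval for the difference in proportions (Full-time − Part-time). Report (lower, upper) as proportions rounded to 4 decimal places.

(0.5538, 0.7338)

Sample proportions: 732/837 = 0.8746, 30/130 = 0.2308.
Each SE is √(p̂(1−p̂)/n): √(0.8746·0.1254/837) = 0.01145 and √(0.2308·0.7692/130) = 0.03695.
SE(p̂₁ − p̂₂) = √(SE₁² + SE₂²) = √(0.0001311025 + 0.0013653025) = 0.03868, since the two samples are independent.
At 98% confidence z* = 2.326; margin = 2.326 × 0.03868 = 0.08997.
The difference is 0.8746 − 0.2308 = 0.6438, so the interval is 0.6438 ± 0.08997 = (0.5538, 0.7338).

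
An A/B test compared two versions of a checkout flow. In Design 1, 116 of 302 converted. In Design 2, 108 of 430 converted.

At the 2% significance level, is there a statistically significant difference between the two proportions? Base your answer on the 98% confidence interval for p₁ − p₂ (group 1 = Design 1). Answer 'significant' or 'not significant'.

Sample proportions: 116/302 = 0.3841, 108/430 = 0.2512.
Each SE is √(p̂(1−p̂)/n): √(0.3841·0.6159/302) = 0.02799 and √(0.2512·0.7488/430) = 0.02092.
SE(p̂₁ − p̂₂) = √(SE₁² + SE₂²) = √(0.0007834401 + 0.0004376464) = 0.03494, since the two samples are independent.
At 98% confidence z* = 2.326; margin = 2.326 × 0.03494 = 0.08127.
The difference is 0.3841 − 0.2512 = 0.1329, so the interval is 0.1329 ± 0.08127 = (0.05163, 0.21417).
The interval (0.05163, 0.21417) does not contain 0, so the difference is significant.

significant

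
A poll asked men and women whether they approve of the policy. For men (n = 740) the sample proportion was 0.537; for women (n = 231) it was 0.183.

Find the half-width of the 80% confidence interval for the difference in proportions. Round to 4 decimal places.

The two standard errors are √(0.5370×0.4630/740) = 0.01833 and √(0.1830×0.8170/231) = 0.02544.
Because the samples are independent, SE_diff = √(0.01833² + 0.02544²) = 0.03136.
Using z* = 1.282 for 80%, ME = 1.282 × 0.03136 = 0.04020.

0.0402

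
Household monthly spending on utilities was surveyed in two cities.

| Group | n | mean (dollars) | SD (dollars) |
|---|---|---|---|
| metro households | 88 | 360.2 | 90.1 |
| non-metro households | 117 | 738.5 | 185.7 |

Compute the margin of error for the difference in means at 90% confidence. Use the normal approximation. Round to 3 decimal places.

Per-group SEs: s₁/√n₁ = 90.1/√88 = 9.6047, s₂/√n₂ = 185.7/√117 = 17.1680.
Unpooled SE of the difference: √(92.25026209 + 294.740224) = 19.6721.
Margin of error = z* · SE = 1.645 × 19.6721 = 32.3606.

32.361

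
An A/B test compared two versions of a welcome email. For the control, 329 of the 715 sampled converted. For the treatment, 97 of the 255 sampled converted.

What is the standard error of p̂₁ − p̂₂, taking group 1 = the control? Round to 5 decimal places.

0.03566

First, p̂₁ = 329/715 = 0.4601; p̂₂ = 97/255 = 0.3804.
The two standard errors are √(0.4601×0.5399/715) = 0.01864 and √(0.3804×0.6196/255) = 0.03040.
Because the samples are independent, SE_diff = √(0.01864² + 0.03040²) = 0.03566.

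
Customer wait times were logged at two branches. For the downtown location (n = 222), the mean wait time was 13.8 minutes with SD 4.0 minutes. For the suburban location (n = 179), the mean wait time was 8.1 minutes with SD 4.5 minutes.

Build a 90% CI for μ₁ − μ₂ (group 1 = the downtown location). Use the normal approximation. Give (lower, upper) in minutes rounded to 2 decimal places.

Standard errors of each mean: 4.0/√222 = 0.2685 and 4.5/√179 = 0.3363.
SE(x̄₁ − x̄₂) = √(0.2685² + 0.3363²) = 0.4303 for independent samples with unequal variances.
With z* = 1.645, the margin is 1.645 × 0.4303 = 0.7078.
x̄₁ − x̄₂ = 13.8 − 8.1 = 5.7000; the interval is 5.7000 ± 0.7078 = (4.99, 6.41).

(4.99, 6.41)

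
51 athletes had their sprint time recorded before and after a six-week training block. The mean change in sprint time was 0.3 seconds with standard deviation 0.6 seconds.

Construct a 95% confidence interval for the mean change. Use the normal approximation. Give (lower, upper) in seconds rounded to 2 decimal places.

Paired design: SE = s_d/√n = 0.6/√51 = 0.0840.
z* = 1.960; margin of error = 1.960 × 0.0840 = 0.1646.
0.3 ± 0.1646 → (0.14, 0.46).

(0.14, 0.46)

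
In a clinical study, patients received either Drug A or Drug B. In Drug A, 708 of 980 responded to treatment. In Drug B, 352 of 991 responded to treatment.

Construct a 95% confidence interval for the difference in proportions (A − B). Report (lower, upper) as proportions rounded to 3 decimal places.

(0.326, 0.408)

Sample proportions: 708/980 = 0.7224, 352/991 = 0.3552.
Each SE is √(p̂(1−p̂)/n): √(0.7224·0.2776/980) = 0.01430 and √(0.3552·0.6448/991) = 0.01520.
SE(p̂₁ − p̂₂) = √(SE₁² + SE₂²) = √(0.00020449 + 0.00023104) = 0.02087, since the two samples are independent.
At 95% confidence z* = 1.960; margin = 1.960 × 0.02087 = 0.04091.
The difference is 0.7224 − 0.3552 = 0.3672, so the interval is 0.3672 ± 0.04091 = (0.326, 0.408).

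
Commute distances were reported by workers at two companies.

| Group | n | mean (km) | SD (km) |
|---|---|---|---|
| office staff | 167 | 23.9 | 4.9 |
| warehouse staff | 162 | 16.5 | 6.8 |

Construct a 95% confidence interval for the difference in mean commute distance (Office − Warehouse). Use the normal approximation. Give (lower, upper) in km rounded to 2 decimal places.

(6.12, 8.68)

SE₁ = s₁/√n₁ = 4.9/√167 = 0.3792; SE₂ = 6.8/√162 = 0.5343.
Independent samples, unequal variances: SE_diff = √(SE₁² + SE₂²) = √(0.14379264 + 0.28547649) = 0.6552.
z* = 1.960, so margin of error = 1.960 × 0.6552 = 1.2842.
Difference in means = 23.9 − 16.5 = 7.4000.
7.4000 ± 1.2842 → (6.12, 8.68).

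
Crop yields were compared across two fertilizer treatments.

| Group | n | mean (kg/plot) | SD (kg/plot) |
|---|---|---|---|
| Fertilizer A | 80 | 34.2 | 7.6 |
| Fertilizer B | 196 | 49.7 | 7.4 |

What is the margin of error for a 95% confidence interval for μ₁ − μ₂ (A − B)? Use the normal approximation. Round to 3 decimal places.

1.961

Standard errors of each mean: 7.6/√80 = 0.8497 and 7.4/√196 = 0.5286.
SE(x̄₁ − x̄₂) = √(0.8497² + 0.5286²) = 1.0007 for independent samples with unequal variances.
With z* = 1.960, the margin is 1.960 × 1.0007 = 1.9614.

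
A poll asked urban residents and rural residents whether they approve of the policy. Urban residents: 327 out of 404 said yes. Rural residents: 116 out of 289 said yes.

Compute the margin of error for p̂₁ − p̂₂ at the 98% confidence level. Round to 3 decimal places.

0.081

Sample proportions: 327/404 = 0.8094, 116/289 = 0.4014.
Each SE is √(p̂(1−p̂)/n): √(0.8094·0.1906/404) = 0.01954 and √(0.4014·0.5986/289) = 0.02883.
SE(p̂₁ − p̂₂) = √(SE₁² + SE₂²) = √(0.0003818116 + 0.0008311689) = 0.03483, since the two samples are independent.
At 98% confidence z* = 2.326; margin = 2.326 × 0.03483 = 0.08101.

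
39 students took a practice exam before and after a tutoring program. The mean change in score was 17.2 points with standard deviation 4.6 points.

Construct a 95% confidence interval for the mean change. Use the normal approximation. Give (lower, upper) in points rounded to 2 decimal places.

(15.76, 18.64)

This is a matched-pairs design, so SE = s_d/√n = 4.6/√39 = 0.7366.
Margin = 1.960 × 0.7366 = 1.4437; the interval is 17.2 ± 1.4437 = (15.76, 18.64).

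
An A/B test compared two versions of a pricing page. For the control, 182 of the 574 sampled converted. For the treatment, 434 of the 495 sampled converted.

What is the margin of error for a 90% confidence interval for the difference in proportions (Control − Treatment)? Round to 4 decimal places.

p̂₁ = 182/574 = 0.3171 and p̂₂ = 434/495 = 0.8768.
SE₁ = √(p̂₁(1−p̂₁)/n₁) = √(0.3171·0.6829/574) = 0.01942; SE₂ = √(0.8768·0.1232/495) = 0.01477.
Independent samples: SE of the difference = √(SE₁² + SE₂²) = √(0.0003771364 + 0.0002181529) = 0.02440.
z* for 90% confidence is 1.645, so the margin of error is 1.645 × 0.02440 = 0.04014.

0.0401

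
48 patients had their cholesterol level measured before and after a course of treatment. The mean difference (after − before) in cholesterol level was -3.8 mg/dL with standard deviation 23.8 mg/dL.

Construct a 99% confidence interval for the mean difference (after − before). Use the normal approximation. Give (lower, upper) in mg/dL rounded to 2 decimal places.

Paired design: SE = s_d/√n = 23.8/√48 = 3.4352.
z* = 2.576; margin of error = 2.576 × 3.4352 = 8.8491.
-3.8 ± 8.8491 → (-12.65, 5.05).

(-12.65, 5.05)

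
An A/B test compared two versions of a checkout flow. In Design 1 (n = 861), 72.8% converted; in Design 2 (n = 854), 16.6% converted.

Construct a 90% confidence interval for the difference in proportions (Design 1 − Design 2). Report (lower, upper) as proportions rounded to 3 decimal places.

Each SE is √(p̂(1−p̂)/n): √(0.7280·0.2720/861) = 0.01517 and √(0.1660·0.8340/854) = 0.01273.
SE(p̂₁ − p̂₂) = √(SE₁² + SE₂²) = √(0.0002301289 + 0.0001620529) = 0.01980, since the two samples are independent.
At 90% confidence z* = 1.645; margin = 1.645 × 0.01980 = 0.03257.
The difference is 0.7280 − 0.1660 = 0.5620, so the interval is 0.5620 ± 0.03257 = (0.529, 0.595).

(0.529, 0.595)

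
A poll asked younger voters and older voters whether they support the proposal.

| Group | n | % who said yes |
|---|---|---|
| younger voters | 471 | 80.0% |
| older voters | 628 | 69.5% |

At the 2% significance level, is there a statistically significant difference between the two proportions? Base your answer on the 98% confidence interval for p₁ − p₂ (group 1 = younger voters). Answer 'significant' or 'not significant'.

significant

Each SE is √(p̂(1−p̂)/n): √(0.8000·0.2000/471) = 0.01843 and √(0.6950·0.3050/628) = 0.01837.
SE(p̂₁ − p̂₂) = √(SE₁² + SE₂²) = √(0.0003396649 + 0.0003374569) = 0.02602, since the two samples are independent.
At 98% confidence z* = 2.326; margin = 2.326 × 0.02602 = 0.06052.
The difference is 0.8000 − 0.6950 = 0.1050, so the interval is 0.1050 ± 0.06052 = (0.04448, 0.16552).
The interval (0.04448, 0.16552) does not contain 0, so the difference is significant.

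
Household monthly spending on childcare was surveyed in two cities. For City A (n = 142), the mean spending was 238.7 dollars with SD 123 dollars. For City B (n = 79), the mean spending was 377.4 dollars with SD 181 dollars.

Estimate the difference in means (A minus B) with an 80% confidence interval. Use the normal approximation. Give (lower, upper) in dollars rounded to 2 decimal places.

Per-group SEs: s₁/√n₁ = 123/√142 = 10.3219, s₂/√n₂ = 181/√79 = 20.3641.
Unpooled SE of the difference: √(106.54161961 + 414.69656881) = 22.8306.
Margin of error = z* · SE = 1.282 × 22.8306 = 29.2688.
x̄₁ − x̄₂ = 238.7 − 377.4 = -138.7000.
CI: -138.7000 ± 29.2688 = (-167.97, -109.43).

(-167.97, -109.43)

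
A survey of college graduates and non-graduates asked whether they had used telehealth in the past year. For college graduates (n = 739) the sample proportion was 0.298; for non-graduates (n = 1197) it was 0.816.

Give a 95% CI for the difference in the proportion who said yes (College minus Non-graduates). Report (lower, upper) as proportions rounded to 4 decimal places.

(-0.5576, -0.4784)

The two standard errors are √(0.2980×0.7020/739) = 0.01682 and √(0.8160×0.1840/1197) = 0.01120.
Because the samples are independent, SE_diff = √(0.01682² + 0.01120²) = 0.02021.
Using z* = 1.960 for 95%, ME = 1.960 × 0.02021 = 0.03961.
p̂₁ − p̂₂ = -0.5180; interval -0.5180 ± 0.03961 gives (-0.5576, -0.4784).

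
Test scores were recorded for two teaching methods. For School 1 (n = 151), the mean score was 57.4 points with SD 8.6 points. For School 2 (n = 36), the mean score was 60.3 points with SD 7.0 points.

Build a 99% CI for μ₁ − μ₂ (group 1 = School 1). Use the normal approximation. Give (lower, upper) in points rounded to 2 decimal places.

(-6.40, 0.60)

SE₁ = s₁/√n₁ = 8.6/√151 = 0.6999; SE₂ = 7.0/√36 = 1.1667.
Independent samples, unequal variances: SE_diff = √(SE₁² + SE₂²) = √(0.48986001 + 1.36118889) = 1.3605.
z* = 2.576, so margin of error = 2.576 × 1.3605 = 3.5046.
Difference in means = 57.4 − 60.3 = -2.9000.
-2.9000 ± 3.5046 → (-6.40, 0.60).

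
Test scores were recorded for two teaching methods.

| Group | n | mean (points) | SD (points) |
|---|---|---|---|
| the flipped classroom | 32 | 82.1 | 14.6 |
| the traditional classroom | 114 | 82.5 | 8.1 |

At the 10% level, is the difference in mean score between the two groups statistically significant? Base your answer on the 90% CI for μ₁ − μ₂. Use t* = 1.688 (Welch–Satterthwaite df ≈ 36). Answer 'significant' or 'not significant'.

not significant

SE₁ = s₁/√n₁ = 14.6/√32 = 2.5809; SE₂ = 8.1/√114 = 0.7586.
Independent samples, unequal variances: SE_diff = √(SE₁² + SE₂²) = √(6.66104481 + 0.57547396) = 2.6901.
t* = 1.688, so margin of error = 1.688 × 2.6901 = 4.5409.
Difference in means = 82.1 − 82.5 = -0.4000.
-0.4000 ± 4.5409 → (-4.9409, 4.1409).
The interval (-4.9409, 4.1409) contains 0, so the difference is not significant.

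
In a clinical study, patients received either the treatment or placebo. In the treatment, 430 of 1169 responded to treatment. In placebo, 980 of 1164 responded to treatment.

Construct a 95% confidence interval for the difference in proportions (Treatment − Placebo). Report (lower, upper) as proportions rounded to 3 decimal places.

(-0.509, -0.439)

First, p̂₁ = 430/1169 = 0.3678; p̂₂ = 980/1164 = 0.8419.
The two standard errors are √(0.3678×0.6322/1169) = 0.01410 and √(0.8419×0.1581/1164) = 0.01069.
Because the samples are independent, SE_diff = √(0.01410² + 0.01069²) = 0.01769.
Using z* = 1.960 for 95%, ME = 1.960 × 0.01769 = 0.03467.
p̂₁ − p̂₂ = -0.4741; interval -0.4741 ± 0.03467 gives (-0.509, -0.439).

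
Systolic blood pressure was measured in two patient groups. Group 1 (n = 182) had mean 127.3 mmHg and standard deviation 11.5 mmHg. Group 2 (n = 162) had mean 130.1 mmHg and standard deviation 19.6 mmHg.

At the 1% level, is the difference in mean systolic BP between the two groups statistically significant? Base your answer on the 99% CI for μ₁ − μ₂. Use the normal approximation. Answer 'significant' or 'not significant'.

not significant

Per-group SEs: s₁/√n₁ = 11.5/√182 = 0.8524, s₂/√n₂ = 19.6/√162 = 1.5399.
Unpooled SE of the difference: √(0.72658576 + 2.37129201) = 1.7601.
Margin of error = z* · SE = 2.576 × 1.7601 = 4.5340.
x̄₁ − x̄₂ = 127.3 − 130.1 = -2.8000.
CI: -2.8000 ± 4.5340 = (-7.3340, 1.7340).
The interval (-7.3340, 1.7340) contains 0, so the difference is not significant.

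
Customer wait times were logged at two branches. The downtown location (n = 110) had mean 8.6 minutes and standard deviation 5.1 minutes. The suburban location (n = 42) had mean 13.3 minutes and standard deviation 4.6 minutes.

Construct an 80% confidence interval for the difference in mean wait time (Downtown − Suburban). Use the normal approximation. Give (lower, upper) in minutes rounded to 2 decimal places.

Per-group SEs: s₁/√n₁ = 5.1/√110 = 0.4863, s₂/√n₂ = 4.6/√42 = 0.7098.
Unpooled SE of the difference: √(0.23648769 + 0.50381604) = 0.8604.
Margin of error = z* · SE = 1.282 × 0.8604 = 1.1030.
x̄₁ − x̄₂ = 8.6 − 13.3 = -4.7000.
CI: -4.7000 ± 1.1030 = (-5.80, -3.60).

(-5.80, -3.60)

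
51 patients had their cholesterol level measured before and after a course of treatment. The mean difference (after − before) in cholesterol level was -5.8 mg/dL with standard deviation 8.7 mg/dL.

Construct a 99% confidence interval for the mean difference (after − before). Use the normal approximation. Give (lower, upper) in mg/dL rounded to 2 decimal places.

This is a matched-pairs design, so SE = s_d/√n = 8.7/√51 = 1.2182.
Margin = 2.576 × 1.2182 = 3.1381; the interval is -5.8 ± 3.1381 = (-8.94, -2.66).

(-8.94, -2.66)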